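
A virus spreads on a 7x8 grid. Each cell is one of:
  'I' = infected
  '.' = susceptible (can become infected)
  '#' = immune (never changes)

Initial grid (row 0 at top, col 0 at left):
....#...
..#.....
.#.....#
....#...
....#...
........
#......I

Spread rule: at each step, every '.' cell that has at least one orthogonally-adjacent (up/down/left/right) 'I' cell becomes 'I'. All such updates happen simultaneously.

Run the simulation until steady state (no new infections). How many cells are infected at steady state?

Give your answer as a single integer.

Step 0 (initial): 1 infected
Step 1: +2 new -> 3 infected
Step 2: +3 new -> 6 infected
Step 3: +4 new -> 10 infected
Step 4: +4 new -> 14 infected
Step 5: +4 new -> 18 infected
Step 6: +5 new -> 23 infected
Step 7: +7 new -> 30 infected
Step 8: +7 new -> 37 infected
Step 9: +4 new -> 41 infected
Step 10: +2 new -> 43 infected
Step 11: +2 new -> 45 infected
Step 12: +2 new -> 47 infected
Step 13: +2 new -> 49 infected
Step 14: +0 new -> 49 infected

Answer: 49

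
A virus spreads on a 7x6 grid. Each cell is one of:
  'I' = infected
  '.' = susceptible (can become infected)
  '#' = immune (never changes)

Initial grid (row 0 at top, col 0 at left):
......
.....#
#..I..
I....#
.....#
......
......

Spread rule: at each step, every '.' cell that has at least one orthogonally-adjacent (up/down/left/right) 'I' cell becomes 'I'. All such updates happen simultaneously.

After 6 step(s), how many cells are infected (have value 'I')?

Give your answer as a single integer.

Step 0 (initial): 2 infected
Step 1: +6 new -> 8 infected
Step 2: +10 new -> 18 infected
Step 3: +8 new -> 26 infected
Step 4: +7 new -> 33 infected
Step 5: +4 new -> 37 infected
Step 6: +1 new -> 38 infected

Answer: 38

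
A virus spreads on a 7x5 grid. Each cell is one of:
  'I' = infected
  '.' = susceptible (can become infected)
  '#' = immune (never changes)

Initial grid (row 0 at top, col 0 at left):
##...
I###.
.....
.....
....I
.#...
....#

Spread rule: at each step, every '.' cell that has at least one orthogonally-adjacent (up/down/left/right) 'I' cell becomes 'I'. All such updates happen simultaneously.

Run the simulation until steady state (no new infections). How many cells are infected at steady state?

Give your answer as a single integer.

Answer: 28

Derivation:
Step 0 (initial): 2 infected
Step 1: +4 new -> 6 infected
Step 2: +6 new -> 12 infected
Step 3: +9 new -> 21 infected
Step 4: +3 new -> 24 infected
Step 5: +3 new -> 27 infected
Step 6: +1 new -> 28 infected
Step 7: +0 new -> 28 infected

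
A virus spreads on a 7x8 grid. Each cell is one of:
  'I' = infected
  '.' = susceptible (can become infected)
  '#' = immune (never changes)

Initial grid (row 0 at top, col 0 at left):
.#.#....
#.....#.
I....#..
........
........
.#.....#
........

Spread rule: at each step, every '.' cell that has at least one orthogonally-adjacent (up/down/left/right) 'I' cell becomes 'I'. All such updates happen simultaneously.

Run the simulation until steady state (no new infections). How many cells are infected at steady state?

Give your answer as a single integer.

Answer: 48

Derivation:
Step 0 (initial): 1 infected
Step 1: +2 new -> 3 infected
Step 2: +4 new -> 7 infected
Step 3: +5 new -> 12 infected
Step 4: +6 new -> 18 infected
Step 5: +5 new -> 23 infected
Step 6: +6 new -> 29 infected
Step 7: +5 new -> 34 infected
Step 8: +6 new -> 40 infected
Step 9: +5 new -> 45 infected
Step 10: +2 new -> 47 infected
Step 11: +1 new -> 48 infected
Step 12: +0 new -> 48 infected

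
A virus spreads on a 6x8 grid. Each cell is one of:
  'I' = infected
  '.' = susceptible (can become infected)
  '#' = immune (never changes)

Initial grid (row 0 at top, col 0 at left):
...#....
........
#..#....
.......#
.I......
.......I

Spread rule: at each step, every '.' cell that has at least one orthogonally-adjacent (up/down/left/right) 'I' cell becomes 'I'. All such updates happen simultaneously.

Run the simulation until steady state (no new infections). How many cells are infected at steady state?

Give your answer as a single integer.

Step 0 (initial): 2 infected
Step 1: +6 new -> 8 infected
Step 2: +8 new -> 16 infected
Step 3: +8 new -> 24 infected
Step 4: +6 new -> 30 infected
Step 5: +7 new -> 37 infected
Step 6: +4 new -> 41 infected
Step 7: +3 new -> 44 infected
Step 8: +0 new -> 44 infected

Answer: 44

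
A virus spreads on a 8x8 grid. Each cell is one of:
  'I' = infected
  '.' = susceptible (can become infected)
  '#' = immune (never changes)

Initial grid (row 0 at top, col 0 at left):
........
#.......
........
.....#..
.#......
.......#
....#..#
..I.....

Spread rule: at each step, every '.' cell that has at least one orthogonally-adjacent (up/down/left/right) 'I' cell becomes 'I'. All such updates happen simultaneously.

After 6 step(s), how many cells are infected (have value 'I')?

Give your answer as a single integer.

Step 0 (initial): 1 infected
Step 1: +3 new -> 4 infected
Step 2: +5 new -> 9 infected
Step 3: +5 new -> 14 infected
Step 4: +6 new -> 20 infected
Step 5: +8 new -> 28 infected
Step 6: +7 new -> 35 infected

Answer: 35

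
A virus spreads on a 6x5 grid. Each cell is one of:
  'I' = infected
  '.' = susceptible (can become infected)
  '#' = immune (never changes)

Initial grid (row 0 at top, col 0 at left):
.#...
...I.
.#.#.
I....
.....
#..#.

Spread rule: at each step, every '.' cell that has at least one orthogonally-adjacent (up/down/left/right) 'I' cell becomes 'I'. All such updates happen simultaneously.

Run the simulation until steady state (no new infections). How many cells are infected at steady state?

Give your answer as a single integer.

Step 0 (initial): 2 infected
Step 1: +6 new -> 8 infected
Step 2: +8 new -> 16 infected
Step 3: +5 new -> 21 infected
Step 4: +3 new -> 24 infected
Step 5: +1 new -> 25 infected
Step 6: +0 new -> 25 infected

Answer: 25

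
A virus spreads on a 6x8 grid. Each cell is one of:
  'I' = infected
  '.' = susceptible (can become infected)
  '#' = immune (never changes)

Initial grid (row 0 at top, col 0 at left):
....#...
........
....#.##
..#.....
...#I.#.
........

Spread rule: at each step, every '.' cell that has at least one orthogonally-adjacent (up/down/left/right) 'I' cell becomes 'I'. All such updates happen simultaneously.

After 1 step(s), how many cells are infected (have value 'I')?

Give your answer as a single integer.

Step 0 (initial): 1 infected
Step 1: +3 new -> 4 infected

Answer: 4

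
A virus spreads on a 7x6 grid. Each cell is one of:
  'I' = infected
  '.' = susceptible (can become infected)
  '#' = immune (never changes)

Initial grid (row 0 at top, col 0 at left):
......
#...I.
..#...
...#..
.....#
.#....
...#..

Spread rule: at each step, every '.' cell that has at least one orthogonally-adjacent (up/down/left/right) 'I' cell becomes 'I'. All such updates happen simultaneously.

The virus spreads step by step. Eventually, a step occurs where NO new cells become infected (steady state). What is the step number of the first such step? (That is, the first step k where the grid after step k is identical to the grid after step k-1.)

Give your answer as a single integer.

Step 0 (initial): 1 infected
Step 1: +4 new -> 5 infected
Step 2: +6 new -> 11 infected
Step 3: +4 new -> 15 infected
Step 4: +4 new -> 19 infected
Step 5: +7 new -> 26 infected
Step 6: +5 new -> 31 infected
Step 7: +2 new -> 33 infected
Step 8: +2 new -> 35 infected
Step 9: +1 new -> 36 infected
Step 10: +0 new -> 36 infected

Answer: 10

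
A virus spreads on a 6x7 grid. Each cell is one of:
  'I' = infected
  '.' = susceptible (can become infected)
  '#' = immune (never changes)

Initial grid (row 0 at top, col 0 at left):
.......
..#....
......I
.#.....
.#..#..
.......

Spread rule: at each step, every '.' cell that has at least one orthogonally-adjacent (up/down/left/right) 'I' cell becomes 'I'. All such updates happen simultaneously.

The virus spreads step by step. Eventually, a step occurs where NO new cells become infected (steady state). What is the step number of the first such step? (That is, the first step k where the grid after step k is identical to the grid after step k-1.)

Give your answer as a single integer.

Answer: 10

Derivation:
Step 0 (initial): 1 infected
Step 1: +3 new -> 4 infected
Step 2: +5 new -> 9 infected
Step 3: +6 new -> 15 infected
Step 4: +5 new -> 20 infected
Step 5: +5 new -> 25 infected
Step 6: +5 new -> 30 infected
Step 7: +4 new -> 34 infected
Step 8: +3 new -> 37 infected
Step 9: +1 new -> 38 infected
Step 10: +0 new -> 38 infected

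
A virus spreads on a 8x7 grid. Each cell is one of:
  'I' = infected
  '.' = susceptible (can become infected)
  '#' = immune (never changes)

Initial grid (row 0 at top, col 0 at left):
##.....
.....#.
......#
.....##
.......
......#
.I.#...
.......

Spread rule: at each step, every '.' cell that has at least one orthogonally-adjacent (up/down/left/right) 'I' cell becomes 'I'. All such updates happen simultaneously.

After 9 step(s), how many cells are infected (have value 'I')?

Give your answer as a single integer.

Step 0 (initial): 1 infected
Step 1: +4 new -> 5 infected
Step 2: +5 new -> 10 infected
Step 3: +5 new -> 15 infected
Step 4: +6 new -> 21 infected
Step 5: +8 new -> 29 infected
Step 6: +7 new -> 36 infected
Step 7: +5 new -> 41 infected
Step 8: +3 new -> 44 infected
Step 9: +1 new -> 45 infected

Answer: 45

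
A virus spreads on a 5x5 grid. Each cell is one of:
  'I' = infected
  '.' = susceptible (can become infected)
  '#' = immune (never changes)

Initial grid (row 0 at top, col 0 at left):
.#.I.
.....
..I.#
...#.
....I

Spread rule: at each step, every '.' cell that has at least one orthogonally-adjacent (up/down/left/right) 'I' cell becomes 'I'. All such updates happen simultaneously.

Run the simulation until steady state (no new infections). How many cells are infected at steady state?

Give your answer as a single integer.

Answer: 22

Derivation:
Step 0 (initial): 3 infected
Step 1: +9 new -> 12 infected
Step 2: +5 new -> 17 infected
Step 3: +3 new -> 20 infected
Step 4: +2 new -> 22 infected
Step 5: +0 new -> 22 infected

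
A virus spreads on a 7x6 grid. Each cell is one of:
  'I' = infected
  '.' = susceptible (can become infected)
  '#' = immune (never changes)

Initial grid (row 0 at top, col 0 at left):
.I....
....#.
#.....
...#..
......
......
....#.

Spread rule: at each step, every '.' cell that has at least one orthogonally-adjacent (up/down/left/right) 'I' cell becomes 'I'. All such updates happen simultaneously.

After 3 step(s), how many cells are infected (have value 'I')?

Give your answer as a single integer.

Answer: 12

Derivation:
Step 0 (initial): 1 infected
Step 1: +3 new -> 4 infected
Step 2: +4 new -> 8 infected
Step 3: +4 new -> 12 infected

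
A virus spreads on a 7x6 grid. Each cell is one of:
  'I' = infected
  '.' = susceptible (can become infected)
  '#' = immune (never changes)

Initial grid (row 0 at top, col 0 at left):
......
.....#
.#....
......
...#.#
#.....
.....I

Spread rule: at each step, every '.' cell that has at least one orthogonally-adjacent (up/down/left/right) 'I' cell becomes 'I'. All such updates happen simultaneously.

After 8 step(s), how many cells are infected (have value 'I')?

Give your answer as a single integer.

Answer: 31

Derivation:
Step 0 (initial): 1 infected
Step 1: +2 new -> 3 infected
Step 2: +2 new -> 5 infected
Step 3: +3 new -> 8 infected
Step 4: +3 new -> 11 infected
Step 5: +6 new -> 17 infected
Step 6: +5 new -> 22 infected
Step 7: +5 new -> 27 infected
Step 8: +4 new -> 31 infected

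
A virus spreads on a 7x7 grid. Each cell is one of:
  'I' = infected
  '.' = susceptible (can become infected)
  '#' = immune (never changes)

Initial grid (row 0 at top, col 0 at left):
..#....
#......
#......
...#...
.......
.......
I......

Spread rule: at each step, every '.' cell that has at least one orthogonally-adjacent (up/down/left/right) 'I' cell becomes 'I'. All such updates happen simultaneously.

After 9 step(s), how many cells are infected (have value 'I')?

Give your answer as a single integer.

Step 0 (initial): 1 infected
Step 1: +2 new -> 3 infected
Step 2: +3 new -> 6 infected
Step 3: +4 new -> 10 infected
Step 4: +4 new -> 14 infected
Step 5: +5 new -> 19 infected
Step 6: +5 new -> 24 infected
Step 7: +6 new -> 30 infected
Step 8: +5 new -> 35 infected
Step 9: +4 new -> 39 infected

Answer: 39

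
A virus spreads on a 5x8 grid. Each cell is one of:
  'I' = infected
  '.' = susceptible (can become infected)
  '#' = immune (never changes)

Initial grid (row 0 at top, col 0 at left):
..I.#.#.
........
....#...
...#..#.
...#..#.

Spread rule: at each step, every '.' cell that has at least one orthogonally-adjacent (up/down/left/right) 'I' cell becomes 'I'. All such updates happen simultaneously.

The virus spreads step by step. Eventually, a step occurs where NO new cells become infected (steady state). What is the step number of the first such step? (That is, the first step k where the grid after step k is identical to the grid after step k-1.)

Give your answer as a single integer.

Answer: 10

Derivation:
Step 0 (initial): 1 infected
Step 1: +3 new -> 4 infected
Step 2: +4 new -> 8 infected
Step 3: +5 new -> 13 infected
Step 4: +4 new -> 17 infected
Step 5: +5 new -> 22 infected
Step 6: +4 new -> 26 infected
Step 7: +4 new -> 30 infected
Step 8: +2 new -> 32 infected
Step 9: +1 new -> 33 infected
Step 10: +0 new -> 33 infected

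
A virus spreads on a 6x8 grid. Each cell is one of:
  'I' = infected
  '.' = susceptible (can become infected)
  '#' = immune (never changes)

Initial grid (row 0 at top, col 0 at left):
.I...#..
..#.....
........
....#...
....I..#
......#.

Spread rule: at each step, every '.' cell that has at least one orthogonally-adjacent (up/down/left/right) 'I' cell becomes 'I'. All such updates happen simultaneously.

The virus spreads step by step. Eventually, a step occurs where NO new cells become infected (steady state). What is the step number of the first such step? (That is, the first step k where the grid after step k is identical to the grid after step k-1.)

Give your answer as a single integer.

Answer: 8

Derivation:
Step 0 (initial): 2 infected
Step 1: +6 new -> 8 infected
Step 2: +9 new -> 17 infected
Step 3: +11 new -> 28 infected
Step 4: +8 new -> 36 infected
Step 5: +3 new -> 39 infected
Step 6: +2 new -> 41 infected
Step 7: +1 new -> 42 infected
Step 8: +0 new -> 42 infected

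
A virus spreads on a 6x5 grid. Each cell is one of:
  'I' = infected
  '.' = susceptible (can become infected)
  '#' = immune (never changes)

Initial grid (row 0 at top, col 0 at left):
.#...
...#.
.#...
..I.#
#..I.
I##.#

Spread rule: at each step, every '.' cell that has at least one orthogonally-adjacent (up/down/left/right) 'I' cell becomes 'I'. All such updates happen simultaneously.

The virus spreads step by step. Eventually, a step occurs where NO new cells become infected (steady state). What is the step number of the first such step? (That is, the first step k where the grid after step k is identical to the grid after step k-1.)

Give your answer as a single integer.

Answer: 6

Derivation:
Step 0 (initial): 3 infected
Step 1: +6 new -> 9 infected
Step 2: +4 new -> 13 infected
Step 3: +4 new -> 17 infected
Step 4: +3 new -> 20 infected
Step 5: +2 new -> 22 infected
Step 6: +0 new -> 22 infected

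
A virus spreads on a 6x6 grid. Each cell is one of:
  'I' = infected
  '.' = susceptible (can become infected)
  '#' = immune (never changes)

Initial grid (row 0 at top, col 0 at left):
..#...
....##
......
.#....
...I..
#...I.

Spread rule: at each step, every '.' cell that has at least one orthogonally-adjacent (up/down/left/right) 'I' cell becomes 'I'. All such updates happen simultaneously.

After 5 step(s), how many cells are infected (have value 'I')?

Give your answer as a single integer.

Step 0 (initial): 2 infected
Step 1: +5 new -> 7 infected
Step 2: +6 new -> 13 infected
Step 3: +6 new -> 19 infected
Step 4: +5 new -> 24 infected
Step 5: +3 new -> 27 infected

Answer: 27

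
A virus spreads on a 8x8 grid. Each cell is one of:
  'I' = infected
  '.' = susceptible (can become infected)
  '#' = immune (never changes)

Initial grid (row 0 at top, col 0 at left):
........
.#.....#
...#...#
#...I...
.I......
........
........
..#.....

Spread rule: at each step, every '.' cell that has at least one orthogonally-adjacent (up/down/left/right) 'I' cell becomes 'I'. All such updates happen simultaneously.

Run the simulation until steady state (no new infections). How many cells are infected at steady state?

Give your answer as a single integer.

Step 0 (initial): 2 infected
Step 1: +8 new -> 10 infected
Step 2: +11 new -> 21 infected
Step 3: +14 new -> 35 infected
Step 4: +11 new -> 46 infected
Step 5: +7 new -> 53 infected
Step 6: +4 new -> 57 infected
Step 7: +1 new -> 58 infected
Step 8: +0 new -> 58 infected

Answer: 58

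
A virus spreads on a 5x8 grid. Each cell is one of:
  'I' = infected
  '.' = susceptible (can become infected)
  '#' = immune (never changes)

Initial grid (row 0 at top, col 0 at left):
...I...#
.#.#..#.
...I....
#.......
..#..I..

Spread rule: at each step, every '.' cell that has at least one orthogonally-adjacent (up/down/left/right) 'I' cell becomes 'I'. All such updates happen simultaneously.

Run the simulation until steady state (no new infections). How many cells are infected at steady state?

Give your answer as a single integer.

Step 0 (initial): 3 infected
Step 1: +8 new -> 11 infected
Step 2: +11 new -> 22 infected
Step 3: +7 new -> 29 infected
Step 4: +3 new -> 32 infected
Step 5: +2 new -> 34 infected
Step 6: +0 new -> 34 infected

Answer: 34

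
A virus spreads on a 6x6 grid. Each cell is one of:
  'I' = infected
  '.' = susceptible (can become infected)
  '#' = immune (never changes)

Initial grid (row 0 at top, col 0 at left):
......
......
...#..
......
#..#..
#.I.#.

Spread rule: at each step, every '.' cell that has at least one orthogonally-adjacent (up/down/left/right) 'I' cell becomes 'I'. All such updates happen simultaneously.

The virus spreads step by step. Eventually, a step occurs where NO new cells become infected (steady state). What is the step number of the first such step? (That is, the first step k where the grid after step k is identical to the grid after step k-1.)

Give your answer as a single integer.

Step 0 (initial): 1 infected
Step 1: +3 new -> 4 infected
Step 2: +2 new -> 6 infected
Step 3: +3 new -> 9 infected
Step 4: +4 new -> 13 infected
Step 5: +7 new -> 20 infected
Step 6: +6 new -> 26 infected
Step 7: +4 new -> 30 infected
Step 8: +1 new -> 31 infected
Step 9: +0 new -> 31 infected

Answer: 9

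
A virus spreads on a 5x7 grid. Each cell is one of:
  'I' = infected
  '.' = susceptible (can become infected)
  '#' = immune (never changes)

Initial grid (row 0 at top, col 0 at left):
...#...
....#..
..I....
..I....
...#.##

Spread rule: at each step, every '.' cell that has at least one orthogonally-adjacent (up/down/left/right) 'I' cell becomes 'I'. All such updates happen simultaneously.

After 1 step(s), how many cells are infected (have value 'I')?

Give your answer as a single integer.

Answer: 8

Derivation:
Step 0 (initial): 2 infected
Step 1: +6 new -> 8 infected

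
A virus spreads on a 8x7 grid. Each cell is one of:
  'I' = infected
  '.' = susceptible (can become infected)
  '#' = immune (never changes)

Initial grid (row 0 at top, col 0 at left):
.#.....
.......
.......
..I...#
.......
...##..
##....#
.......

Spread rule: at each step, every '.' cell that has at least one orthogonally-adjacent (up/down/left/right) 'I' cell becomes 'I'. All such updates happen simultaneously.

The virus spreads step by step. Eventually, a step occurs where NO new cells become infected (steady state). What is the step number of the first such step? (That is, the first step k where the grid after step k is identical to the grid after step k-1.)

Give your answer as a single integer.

Answer: 9

Derivation:
Step 0 (initial): 1 infected
Step 1: +4 new -> 5 infected
Step 2: +8 new -> 13 infected
Step 3: +10 new -> 23 infected
Step 4: +8 new -> 31 infected
Step 5: +9 new -> 40 infected
Step 6: +6 new -> 46 infected
Step 7: +2 new -> 48 infected
Step 8: +1 new -> 49 infected
Step 9: +0 new -> 49 infected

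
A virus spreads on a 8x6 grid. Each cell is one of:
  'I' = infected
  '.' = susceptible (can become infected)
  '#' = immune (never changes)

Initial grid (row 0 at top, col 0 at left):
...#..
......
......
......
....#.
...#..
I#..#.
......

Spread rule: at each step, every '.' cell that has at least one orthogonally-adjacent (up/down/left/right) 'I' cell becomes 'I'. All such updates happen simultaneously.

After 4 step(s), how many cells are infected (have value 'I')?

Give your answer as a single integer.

Step 0 (initial): 1 infected
Step 1: +2 new -> 3 infected
Step 2: +3 new -> 6 infected
Step 3: +4 new -> 10 infected
Step 4: +5 new -> 15 infected

Answer: 15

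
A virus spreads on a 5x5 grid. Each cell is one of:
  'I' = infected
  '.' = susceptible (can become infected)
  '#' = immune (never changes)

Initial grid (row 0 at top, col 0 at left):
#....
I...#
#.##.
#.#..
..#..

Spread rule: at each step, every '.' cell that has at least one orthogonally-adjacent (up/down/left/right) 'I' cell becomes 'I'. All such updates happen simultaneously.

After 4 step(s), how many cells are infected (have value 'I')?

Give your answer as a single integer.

Answer: 10

Derivation:
Step 0 (initial): 1 infected
Step 1: +1 new -> 2 infected
Step 2: +3 new -> 5 infected
Step 3: +3 new -> 8 infected
Step 4: +2 new -> 10 infected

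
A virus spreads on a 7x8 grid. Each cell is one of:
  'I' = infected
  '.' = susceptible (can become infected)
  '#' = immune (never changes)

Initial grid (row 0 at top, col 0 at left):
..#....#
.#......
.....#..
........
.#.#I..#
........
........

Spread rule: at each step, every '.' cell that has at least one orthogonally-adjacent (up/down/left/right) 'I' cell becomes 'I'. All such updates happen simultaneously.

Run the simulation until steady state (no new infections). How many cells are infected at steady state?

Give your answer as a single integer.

Answer: 49

Derivation:
Step 0 (initial): 1 infected
Step 1: +3 new -> 4 infected
Step 2: +7 new -> 11 infected
Step 3: +8 new -> 19 infected
Step 4: +12 new -> 31 infected
Step 5: +10 new -> 41 infected
Step 6: +5 new -> 46 infected
Step 7: +1 new -> 47 infected
Step 8: +1 new -> 48 infected
Step 9: +1 new -> 49 infected
Step 10: +0 new -> 49 infected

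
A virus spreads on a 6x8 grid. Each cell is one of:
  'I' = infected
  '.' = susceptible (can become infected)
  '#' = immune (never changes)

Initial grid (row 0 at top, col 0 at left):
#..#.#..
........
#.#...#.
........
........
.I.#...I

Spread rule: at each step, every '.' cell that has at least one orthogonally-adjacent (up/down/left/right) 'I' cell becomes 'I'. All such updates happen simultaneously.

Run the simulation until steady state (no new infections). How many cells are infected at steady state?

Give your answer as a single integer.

Answer: 41

Derivation:
Step 0 (initial): 2 infected
Step 1: +5 new -> 7 infected
Step 2: +6 new -> 13 infected
Step 3: +8 new -> 21 infected
Step 4: +5 new -> 26 infected
Step 5: +8 new -> 34 infected
Step 6: +5 new -> 39 infected
Step 7: +1 new -> 40 infected
Step 8: +1 new -> 41 infected
Step 9: +0 new -> 41 infected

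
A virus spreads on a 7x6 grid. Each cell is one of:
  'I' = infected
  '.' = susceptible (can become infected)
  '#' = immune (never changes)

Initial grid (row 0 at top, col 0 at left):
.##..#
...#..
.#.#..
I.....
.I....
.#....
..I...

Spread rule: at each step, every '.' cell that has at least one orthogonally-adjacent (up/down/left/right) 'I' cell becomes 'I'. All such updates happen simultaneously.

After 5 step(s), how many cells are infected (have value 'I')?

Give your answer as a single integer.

Answer: 30

Derivation:
Step 0 (initial): 3 infected
Step 1: +7 new -> 10 infected
Step 2: +7 new -> 17 infected
Step 3: +7 new -> 24 infected
Step 4: +4 new -> 28 infected
Step 5: +2 new -> 30 infected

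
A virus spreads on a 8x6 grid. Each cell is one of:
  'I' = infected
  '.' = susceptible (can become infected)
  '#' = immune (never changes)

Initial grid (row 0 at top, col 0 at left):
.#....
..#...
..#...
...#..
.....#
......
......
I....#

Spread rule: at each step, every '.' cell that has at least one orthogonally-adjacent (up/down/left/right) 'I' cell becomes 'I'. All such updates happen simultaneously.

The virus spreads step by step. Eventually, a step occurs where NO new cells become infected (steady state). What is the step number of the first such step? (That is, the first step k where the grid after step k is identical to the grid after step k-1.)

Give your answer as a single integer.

Step 0 (initial): 1 infected
Step 1: +2 new -> 3 infected
Step 2: +3 new -> 6 infected
Step 3: +4 new -> 10 infected
Step 4: +5 new -> 15 infected
Step 5: +5 new -> 20 infected
Step 6: +6 new -> 26 infected
Step 7: +4 new -> 30 infected
Step 8: +1 new -> 31 infected
Step 9: +2 new -> 33 infected
Step 10: +3 new -> 36 infected
Step 11: +3 new -> 39 infected
Step 12: +2 new -> 41 infected
Step 13: +1 new -> 42 infected
Step 14: +0 new -> 42 infected

Answer: 14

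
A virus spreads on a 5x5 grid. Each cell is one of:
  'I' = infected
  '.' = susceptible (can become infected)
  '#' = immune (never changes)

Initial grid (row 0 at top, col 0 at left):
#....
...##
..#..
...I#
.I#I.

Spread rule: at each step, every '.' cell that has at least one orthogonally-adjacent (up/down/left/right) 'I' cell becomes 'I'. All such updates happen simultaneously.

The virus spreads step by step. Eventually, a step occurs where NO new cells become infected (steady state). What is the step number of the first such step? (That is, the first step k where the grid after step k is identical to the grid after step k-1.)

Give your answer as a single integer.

Answer: 8

Derivation:
Step 0 (initial): 3 infected
Step 1: +5 new -> 8 infected
Step 2: +3 new -> 11 infected
Step 3: +2 new -> 13 infected
Step 4: +3 new -> 16 infected
Step 5: +1 new -> 17 infected
Step 6: +1 new -> 18 infected
Step 7: +1 new -> 19 infected
Step 8: +0 new -> 19 infected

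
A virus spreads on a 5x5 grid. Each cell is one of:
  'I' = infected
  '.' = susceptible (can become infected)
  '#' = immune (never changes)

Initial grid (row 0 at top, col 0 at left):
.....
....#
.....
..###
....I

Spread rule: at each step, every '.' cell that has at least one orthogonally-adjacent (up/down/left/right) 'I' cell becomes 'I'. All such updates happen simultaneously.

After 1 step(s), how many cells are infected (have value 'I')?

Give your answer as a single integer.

Answer: 2

Derivation:
Step 0 (initial): 1 infected
Step 1: +1 new -> 2 infected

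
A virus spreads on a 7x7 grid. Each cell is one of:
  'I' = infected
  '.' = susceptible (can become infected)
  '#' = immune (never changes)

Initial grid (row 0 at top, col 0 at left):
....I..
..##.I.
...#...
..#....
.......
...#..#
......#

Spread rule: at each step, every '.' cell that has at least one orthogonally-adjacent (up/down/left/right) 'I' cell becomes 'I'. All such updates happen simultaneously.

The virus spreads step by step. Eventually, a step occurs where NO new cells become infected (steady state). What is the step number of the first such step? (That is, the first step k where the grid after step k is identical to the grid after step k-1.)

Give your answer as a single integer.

Step 0 (initial): 2 infected
Step 1: +5 new -> 7 infected
Step 2: +5 new -> 12 infected
Step 3: +4 new -> 16 infected
Step 4: +6 new -> 22 infected
Step 5: +5 new -> 27 infected
Step 6: +5 new -> 32 infected
Step 7: +4 new -> 36 infected
Step 8: +3 new -> 39 infected
Step 9: +2 new -> 41 infected
Step 10: +1 new -> 42 infected
Step 11: +0 new -> 42 infected

Answer: 11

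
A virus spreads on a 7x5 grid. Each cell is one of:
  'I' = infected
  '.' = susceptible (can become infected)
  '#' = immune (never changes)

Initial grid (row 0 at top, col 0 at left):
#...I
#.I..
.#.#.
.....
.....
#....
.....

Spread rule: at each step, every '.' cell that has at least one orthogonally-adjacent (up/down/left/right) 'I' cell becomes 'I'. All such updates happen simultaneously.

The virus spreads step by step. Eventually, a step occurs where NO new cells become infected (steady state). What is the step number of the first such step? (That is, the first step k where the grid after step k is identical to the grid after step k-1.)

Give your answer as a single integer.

Answer: 8

Derivation:
Step 0 (initial): 2 infected
Step 1: +6 new -> 8 infected
Step 2: +3 new -> 11 infected
Step 3: +4 new -> 15 infected
Step 4: +5 new -> 20 infected
Step 5: +6 new -> 26 infected
Step 6: +3 new -> 29 infected
Step 7: +1 new -> 30 infected
Step 8: +0 new -> 30 infected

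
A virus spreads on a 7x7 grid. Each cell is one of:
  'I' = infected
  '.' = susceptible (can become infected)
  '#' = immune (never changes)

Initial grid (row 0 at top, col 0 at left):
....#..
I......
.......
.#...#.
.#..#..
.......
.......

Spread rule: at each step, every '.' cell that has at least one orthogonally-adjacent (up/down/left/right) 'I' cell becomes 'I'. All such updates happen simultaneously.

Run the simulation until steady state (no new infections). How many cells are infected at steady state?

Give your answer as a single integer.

Step 0 (initial): 1 infected
Step 1: +3 new -> 4 infected
Step 2: +4 new -> 8 infected
Step 3: +4 new -> 12 infected
Step 4: +5 new -> 17 infected
Step 5: +6 new -> 23 infected
Step 6: +7 new -> 30 infected
Step 7: +4 new -> 34 infected
Step 8: +3 new -> 37 infected
Step 9: +3 new -> 40 infected
Step 10: +3 new -> 43 infected
Step 11: +1 new -> 44 infected
Step 12: +0 new -> 44 infected

Answer: 44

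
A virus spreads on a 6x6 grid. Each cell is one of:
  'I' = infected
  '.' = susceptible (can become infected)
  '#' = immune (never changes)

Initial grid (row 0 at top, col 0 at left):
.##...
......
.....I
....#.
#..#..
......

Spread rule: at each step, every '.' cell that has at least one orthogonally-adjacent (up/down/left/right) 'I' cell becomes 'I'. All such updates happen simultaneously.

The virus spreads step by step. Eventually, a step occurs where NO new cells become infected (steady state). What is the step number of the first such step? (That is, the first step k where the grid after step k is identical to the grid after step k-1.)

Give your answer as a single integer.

Answer: 9

Derivation:
Step 0 (initial): 1 infected
Step 1: +3 new -> 4 infected
Step 2: +4 new -> 8 infected
Step 3: +6 new -> 14 infected
Step 4: +5 new -> 19 infected
Step 5: +5 new -> 24 infected
Step 6: +4 new -> 28 infected
Step 7: +2 new -> 30 infected
Step 8: +1 new -> 31 infected
Step 9: +0 new -> 31 infected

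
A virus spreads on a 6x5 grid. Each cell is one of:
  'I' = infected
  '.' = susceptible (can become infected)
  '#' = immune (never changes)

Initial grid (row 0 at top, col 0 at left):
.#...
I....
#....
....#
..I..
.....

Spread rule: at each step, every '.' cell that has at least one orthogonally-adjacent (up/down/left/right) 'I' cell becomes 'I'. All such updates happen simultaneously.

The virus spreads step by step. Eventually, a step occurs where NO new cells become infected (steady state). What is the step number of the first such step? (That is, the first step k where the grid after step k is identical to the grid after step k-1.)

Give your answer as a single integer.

Answer: 6

Derivation:
Step 0 (initial): 2 infected
Step 1: +6 new -> 8 infected
Step 2: +9 new -> 17 infected
Step 3: +6 new -> 23 infected
Step 4: +3 new -> 26 infected
Step 5: +1 new -> 27 infected
Step 6: +0 new -> 27 infected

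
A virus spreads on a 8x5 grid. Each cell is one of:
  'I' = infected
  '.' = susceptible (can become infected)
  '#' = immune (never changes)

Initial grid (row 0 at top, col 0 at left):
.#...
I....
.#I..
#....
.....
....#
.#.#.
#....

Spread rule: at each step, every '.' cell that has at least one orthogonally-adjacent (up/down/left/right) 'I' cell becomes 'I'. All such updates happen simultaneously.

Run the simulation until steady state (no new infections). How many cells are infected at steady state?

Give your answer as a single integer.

Step 0 (initial): 2 infected
Step 1: +6 new -> 8 infected
Step 2: +6 new -> 14 infected
Step 3: +6 new -> 20 infected
Step 4: +6 new -> 26 infected
Step 5: +2 new -> 28 infected
Step 6: +3 new -> 31 infected
Step 7: +1 new -> 32 infected
Step 8: +1 new -> 33 infected
Step 9: +0 new -> 33 infected

Answer: 33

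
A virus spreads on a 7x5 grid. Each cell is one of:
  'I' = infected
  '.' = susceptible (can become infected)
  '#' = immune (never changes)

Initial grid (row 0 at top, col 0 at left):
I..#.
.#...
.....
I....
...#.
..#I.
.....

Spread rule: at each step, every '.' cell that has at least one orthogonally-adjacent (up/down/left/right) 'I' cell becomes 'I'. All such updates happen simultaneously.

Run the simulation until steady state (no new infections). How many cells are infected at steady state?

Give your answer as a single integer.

Answer: 31

Derivation:
Step 0 (initial): 3 infected
Step 1: +7 new -> 10 infected
Step 2: +8 new -> 18 infected
Step 3: +8 new -> 26 infected
Step 4: +3 new -> 29 infected
Step 5: +1 new -> 30 infected
Step 6: +1 new -> 31 infected
Step 7: +0 new -> 31 infected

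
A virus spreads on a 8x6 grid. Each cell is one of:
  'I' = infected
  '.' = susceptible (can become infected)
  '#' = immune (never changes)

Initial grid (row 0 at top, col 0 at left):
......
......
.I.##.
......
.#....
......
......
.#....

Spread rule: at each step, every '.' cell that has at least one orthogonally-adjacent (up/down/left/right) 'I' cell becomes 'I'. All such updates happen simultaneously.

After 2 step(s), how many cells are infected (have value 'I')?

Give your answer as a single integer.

Answer: 10

Derivation:
Step 0 (initial): 1 infected
Step 1: +4 new -> 5 infected
Step 2: +5 new -> 10 infected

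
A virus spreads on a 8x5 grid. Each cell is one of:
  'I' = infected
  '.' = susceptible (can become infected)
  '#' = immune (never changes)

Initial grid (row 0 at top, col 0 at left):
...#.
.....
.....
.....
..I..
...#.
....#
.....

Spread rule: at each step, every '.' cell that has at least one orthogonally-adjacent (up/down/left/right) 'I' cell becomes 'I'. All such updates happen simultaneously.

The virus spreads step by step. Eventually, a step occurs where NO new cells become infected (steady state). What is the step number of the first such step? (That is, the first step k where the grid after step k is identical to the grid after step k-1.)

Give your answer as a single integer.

Step 0 (initial): 1 infected
Step 1: +4 new -> 5 infected
Step 2: +7 new -> 12 infected
Step 3: +10 new -> 22 infected
Step 4: +8 new -> 30 infected
Step 5: +5 new -> 35 infected
Step 6: +2 new -> 37 infected
Step 7: +0 new -> 37 infected

Answer: 7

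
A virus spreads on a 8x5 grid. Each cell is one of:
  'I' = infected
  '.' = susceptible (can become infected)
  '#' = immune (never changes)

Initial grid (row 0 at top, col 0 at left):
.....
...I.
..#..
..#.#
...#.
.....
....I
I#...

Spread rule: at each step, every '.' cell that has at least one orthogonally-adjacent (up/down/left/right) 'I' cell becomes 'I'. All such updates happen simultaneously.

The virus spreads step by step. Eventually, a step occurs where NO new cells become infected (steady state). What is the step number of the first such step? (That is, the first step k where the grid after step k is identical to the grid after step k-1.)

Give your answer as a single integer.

Step 0 (initial): 3 infected
Step 1: +8 new -> 11 infected
Step 2: +11 new -> 22 infected
Step 3: +7 new -> 29 infected
Step 4: +6 new -> 35 infected
Step 5: +0 new -> 35 infected

Answer: 5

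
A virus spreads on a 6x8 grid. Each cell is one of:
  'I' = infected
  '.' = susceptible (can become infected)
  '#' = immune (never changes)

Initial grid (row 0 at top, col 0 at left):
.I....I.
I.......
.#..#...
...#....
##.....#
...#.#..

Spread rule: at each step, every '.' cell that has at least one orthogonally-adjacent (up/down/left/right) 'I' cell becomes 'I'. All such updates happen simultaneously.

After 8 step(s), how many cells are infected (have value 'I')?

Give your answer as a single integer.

Step 0 (initial): 3 infected
Step 1: +7 new -> 10 infected
Step 2: +7 new -> 17 infected
Step 3: +7 new -> 24 infected
Step 4: +5 new -> 29 infected
Step 5: +4 new -> 33 infected
Step 6: +4 new -> 37 infected
Step 7: +2 new -> 39 infected
Step 8: +1 new -> 40 infected

Answer: 40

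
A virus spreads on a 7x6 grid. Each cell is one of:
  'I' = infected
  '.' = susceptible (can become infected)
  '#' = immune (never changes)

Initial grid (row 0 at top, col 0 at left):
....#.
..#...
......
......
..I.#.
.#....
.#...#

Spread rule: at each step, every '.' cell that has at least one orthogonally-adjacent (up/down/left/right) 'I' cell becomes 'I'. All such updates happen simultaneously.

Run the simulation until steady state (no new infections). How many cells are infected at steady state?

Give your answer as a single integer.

Step 0 (initial): 1 infected
Step 1: +4 new -> 5 infected
Step 2: +6 new -> 11 infected
Step 3: +7 new -> 18 infected
Step 4: +8 new -> 26 infected
Step 5: +6 new -> 32 infected
Step 6: +3 new -> 35 infected
Step 7: +1 new -> 36 infected
Step 8: +0 new -> 36 infected

Answer: 36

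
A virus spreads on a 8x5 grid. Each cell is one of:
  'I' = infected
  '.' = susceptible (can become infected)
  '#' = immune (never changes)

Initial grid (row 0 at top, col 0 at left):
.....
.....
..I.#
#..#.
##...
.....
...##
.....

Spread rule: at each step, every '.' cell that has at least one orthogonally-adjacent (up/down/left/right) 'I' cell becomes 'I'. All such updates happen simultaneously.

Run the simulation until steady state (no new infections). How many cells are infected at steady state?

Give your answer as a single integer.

Answer: 33

Derivation:
Step 0 (initial): 1 infected
Step 1: +4 new -> 5 infected
Step 2: +6 new -> 11 infected
Step 3: +6 new -> 17 infected
Step 4: +6 new -> 23 infected
Step 5: +5 new -> 28 infected
Step 6: +3 new -> 31 infected
Step 7: +2 new -> 33 infected
Step 8: +0 new -> 33 infected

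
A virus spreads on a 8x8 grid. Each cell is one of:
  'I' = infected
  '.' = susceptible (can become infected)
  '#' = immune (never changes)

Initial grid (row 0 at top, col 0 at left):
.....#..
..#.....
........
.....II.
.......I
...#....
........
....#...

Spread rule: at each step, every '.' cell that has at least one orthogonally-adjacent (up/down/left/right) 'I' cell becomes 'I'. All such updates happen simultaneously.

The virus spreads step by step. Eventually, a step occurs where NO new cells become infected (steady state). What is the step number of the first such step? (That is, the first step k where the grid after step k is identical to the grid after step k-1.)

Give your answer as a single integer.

Answer: 10

Derivation:
Step 0 (initial): 3 infected
Step 1: +7 new -> 10 infected
Step 2: +9 new -> 19 infected
Step 3: +10 new -> 29 infected
Step 4: +9 new -> 38 infected
Step 5: +6 new -> 44 infected
Step 6: +7 new -> 51 infected
Step 7: +5 new -> 56 infected
Step 8: +3 new -> 59 infected
Step 9: +1 new -> 60 infected
Step 10: +0 new -> 60 infected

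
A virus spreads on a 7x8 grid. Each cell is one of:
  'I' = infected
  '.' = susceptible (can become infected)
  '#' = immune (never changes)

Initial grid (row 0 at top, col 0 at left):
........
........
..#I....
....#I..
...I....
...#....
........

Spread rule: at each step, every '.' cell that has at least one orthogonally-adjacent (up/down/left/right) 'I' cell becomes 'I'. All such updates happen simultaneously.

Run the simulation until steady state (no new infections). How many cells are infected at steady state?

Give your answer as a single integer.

Step 0 (initial): 3 infected
Step 1: +8 new -> 11 infected
Step 2: +12 new -> 23 infected
Step 3: +14 new -> 37 infected
Step 4: +11 new -> 48 infected
Step 5: +5 new -> 53 infected
Step 6: +0 new -> 53 infected

Answer: 53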